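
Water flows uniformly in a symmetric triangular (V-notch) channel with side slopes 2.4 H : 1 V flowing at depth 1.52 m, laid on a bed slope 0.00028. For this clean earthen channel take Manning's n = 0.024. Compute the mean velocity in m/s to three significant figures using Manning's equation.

0.550 m/s

A = z·y² = 2.4×1.52² = 5.545 m²
P = 2y√(1+z²) = 2×1.52×√(1+2.4²) = 7.904 m
R = A/P = 5.545/7.904 = 0.7015 m
Q = (1/n)·A·R^(2/3)·S^(1/2) = (1/0.024) × 5.545 × 0.7015^(2/3) × 0.00028^(1/2) = 3.052 m³/s
V = Q/A = 3.052/5.545 = 0.5505 m/s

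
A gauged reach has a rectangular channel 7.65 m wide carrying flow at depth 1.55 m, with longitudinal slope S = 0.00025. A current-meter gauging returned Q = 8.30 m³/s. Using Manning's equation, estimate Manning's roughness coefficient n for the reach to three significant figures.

A = b·y = 7.65 × 1.55 = 11.86 m²
P = b + 2y = 7.65 + 2×1.55 = 10.75 m
R = A/P = 11.86/10.75 = 1.103 m
n = (1/Q)·A·R^(2/3)·S^(1/2) = (1/8.30) × 11.86 × 1.068 × 0.01581 = 0.02411

0.0241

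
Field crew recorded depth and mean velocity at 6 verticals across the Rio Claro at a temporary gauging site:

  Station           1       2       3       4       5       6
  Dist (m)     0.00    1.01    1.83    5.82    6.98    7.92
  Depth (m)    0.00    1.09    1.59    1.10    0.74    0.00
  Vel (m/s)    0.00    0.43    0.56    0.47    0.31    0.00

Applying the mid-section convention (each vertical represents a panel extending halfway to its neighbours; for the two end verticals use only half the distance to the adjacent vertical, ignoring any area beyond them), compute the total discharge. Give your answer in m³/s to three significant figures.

4.14 m³/s

w_2 = (1.83 − 0.00)/2 = 0.915 m; q_2 = 0.43 × 1.09 × 0.915 = 0.4289 m³/s
w_3 = (5.82 − 1.01)/2 = 2.405 m; q_3 = 0.56 × 1.59 × 2.405 = 2.141 m³/s
w_4 = (6.98 − 1.83)/2 = 2.575 m; q_4 = 0.47 × 1.10 × 2.575 = 1.331 m³/s
w_5 = (7.92 − 5.82)/2 = 1.05 m; q_5 = 0.31 × 0.74 × 1.05 = 0.2409 m³/s
Stations 1, 6 contribute zero (depth or velocity is 0).
Q = Σ qᵢ = 4.142 m³/s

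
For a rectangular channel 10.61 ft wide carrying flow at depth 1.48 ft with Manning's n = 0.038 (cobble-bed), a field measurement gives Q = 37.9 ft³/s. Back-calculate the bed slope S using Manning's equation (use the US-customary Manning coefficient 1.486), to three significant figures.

A = b·y = 10.61 × 1.48 = 15.70 ft²
P = b + 2y = 10.61 + 2×1.48 = 13.57 ft
R = A/P = 15.70/13.57 = 1.157 ft
S = (Q·n / (1.486·A·R^(2/3)))² = (37.9×0.038 / (1.486×15.70×1.102))² = 0.003136

0.00314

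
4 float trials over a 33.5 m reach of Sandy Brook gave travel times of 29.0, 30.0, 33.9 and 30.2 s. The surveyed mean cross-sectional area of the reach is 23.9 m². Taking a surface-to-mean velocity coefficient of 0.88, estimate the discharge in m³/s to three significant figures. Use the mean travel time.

22.9 m³/s

t̄ = (29.0 + 30.0 + 33.9 + 30.2) / 4 = 30.775 s
v_surface = L / t̄ = 33.5 / 30.775 = 1.089 m/s
v_mean = 0.88 × 1.089 = 0.9579 m/s
Q = A × v_mean = 23.9 × 0.9579 = 22.89 m³/s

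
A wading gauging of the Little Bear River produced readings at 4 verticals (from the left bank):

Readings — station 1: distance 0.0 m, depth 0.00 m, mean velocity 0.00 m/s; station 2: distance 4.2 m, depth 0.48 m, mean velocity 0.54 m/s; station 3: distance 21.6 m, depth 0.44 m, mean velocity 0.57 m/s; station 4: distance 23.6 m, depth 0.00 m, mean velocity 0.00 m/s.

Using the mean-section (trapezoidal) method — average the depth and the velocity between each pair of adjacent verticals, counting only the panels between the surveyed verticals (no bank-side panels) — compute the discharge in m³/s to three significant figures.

4.84 m³/s

Panel 1-2: Δb = 4.2 m, d̄ = (0.00+0.48)/2 = 0.24, v̄ = (0.00+0.54)/2 = 0.27 → q = 4.2×0.24×0.27 = 0.2722 m³/s
Panel 2-3: Δb = 17.4 m, d̄ = (0.48+0.44)/2 = 0.46, v̄ = (0.54+0.57)/2 = 0.555 → q = 17.4×0.46×0.555 = 4.442 m³/s
Panel 3-4: Δb = 2 m, d̄ = (0.44+0.00)/2 = 0.22, v̄ = (0.57+0.00)/2 = 0.285 → q = 2×0.22×0.285 = 0.1254 m³/s
Q = Σ q = 4.840 m³/s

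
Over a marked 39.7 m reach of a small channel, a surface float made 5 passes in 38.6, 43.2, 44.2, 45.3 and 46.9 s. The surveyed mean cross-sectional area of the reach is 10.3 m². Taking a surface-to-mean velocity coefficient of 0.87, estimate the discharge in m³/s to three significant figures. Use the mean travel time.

t̄ = (38.6 + 43.2 + 44.2 + 45.3 + 46.9) / 5 = 43.64 s
v_surface = L / t̄ = 39.7 / 43.64 = 0.9097 m/s
v_mean = 0.87 × 0.9097 = 0.7915 m/s
Q = A × v_mean = 10.3 × 0.7915 = 8.152 m³/s

8.15 m³/s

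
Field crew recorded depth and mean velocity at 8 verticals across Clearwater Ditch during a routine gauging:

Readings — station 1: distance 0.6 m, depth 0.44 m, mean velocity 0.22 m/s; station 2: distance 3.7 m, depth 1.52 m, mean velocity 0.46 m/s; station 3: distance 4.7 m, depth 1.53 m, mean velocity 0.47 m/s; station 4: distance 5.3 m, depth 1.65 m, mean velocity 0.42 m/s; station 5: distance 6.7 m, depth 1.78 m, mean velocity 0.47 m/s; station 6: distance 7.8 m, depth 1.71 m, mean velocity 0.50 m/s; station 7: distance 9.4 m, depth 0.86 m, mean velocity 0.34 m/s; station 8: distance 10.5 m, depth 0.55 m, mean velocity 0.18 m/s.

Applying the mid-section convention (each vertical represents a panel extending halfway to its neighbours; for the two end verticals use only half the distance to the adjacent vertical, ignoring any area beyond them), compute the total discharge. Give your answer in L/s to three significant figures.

5500 L/s

w_1 = (3.7 − 0.6)/2 = 1.55 m; q_1 = 0.22 × 0.44 × 1.55 = 0.1500 m³/s
w_2 = (4.7 − 0.6)/2 = 2.05 m; q_2 = 0.46 × 1.52 × 2.05 = 1.433 m³/s
w_3 = (5.3 − 3.7)/2 = 0.8 m; q_3 = 0.47 × 1.53 × 0.8 = 0.5753 m³/s
w_4 = (6.7 − 4.7)/2 = 1 m; q_4 = 0.42 × 1.65 × 1 = 0.6930 m³/s
w_5 = (7.8 − 5.3)/2 = 1.25 m; q_5 = 0.47 × 1.78 × 1.25 = 1.046 m³/s
w_6 = (9.4 − 6.7)/2 = 1.35 m; q_6 = 0.50 × 1.71 × 1.35 = 1.154 m³/s
w_7 = (10.5 − 7.8)/2 = 1.35 m; q_7 = 0.34 × 0.86 × 1.35 = 0.3947 m³/s
w_8 = (10.5 − 9.4)/2 = 0.55 m; q_8 = 0.18 × 0.55 × 0.55 = 0.05445 m³/s
Q = Σ qᵢ = 5.501 m³/s
= 5.501 × 1000 = 5501 L/s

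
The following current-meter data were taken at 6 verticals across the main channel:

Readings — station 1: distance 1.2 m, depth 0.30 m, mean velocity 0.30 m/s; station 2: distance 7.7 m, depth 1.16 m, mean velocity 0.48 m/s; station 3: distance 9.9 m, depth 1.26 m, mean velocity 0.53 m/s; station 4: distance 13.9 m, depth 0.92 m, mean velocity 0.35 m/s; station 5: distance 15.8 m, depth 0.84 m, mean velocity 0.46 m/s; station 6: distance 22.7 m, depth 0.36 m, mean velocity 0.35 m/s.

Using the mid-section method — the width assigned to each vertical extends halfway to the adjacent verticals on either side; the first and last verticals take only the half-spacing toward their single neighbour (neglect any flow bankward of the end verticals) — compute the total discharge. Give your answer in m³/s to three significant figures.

7.87 m³/s

w_1 = (7.7 − 1.2)/2 = 3.25 m; q_1 = 0.30 × 0.30 × 3.25 = 0.2925 m³/s
w_2 = (9.9 − 1.2)/2 = 4.35 m; q_2 = 0.48 × 1.16 × 4.35 = 2.422 m³/s
w_3 = (13.9 − 7.7)/2 = 3.1 m; q_3 = 0.53 × 1.26 × 3.1 = 2.070 m³/s
w_4 = (15.8 − 9.9)/2 = 2.95 m; q_4 = 0.35 × 0.92 × 2.95 = 0.9499 m³/s
w_5 = (22.7 − 13.9)/2 = 4.4 m; q_5 = 0.46 × 0.84 × 4.4 = 1.700 m³/s
w_6 = (22.7 − 15.8)/2 = 3.45 m; q_6 = 0.35 × 0.36 × 3.45 = 0.4347 m³/s
Q = Σ qᵢ = 7.870 m³/s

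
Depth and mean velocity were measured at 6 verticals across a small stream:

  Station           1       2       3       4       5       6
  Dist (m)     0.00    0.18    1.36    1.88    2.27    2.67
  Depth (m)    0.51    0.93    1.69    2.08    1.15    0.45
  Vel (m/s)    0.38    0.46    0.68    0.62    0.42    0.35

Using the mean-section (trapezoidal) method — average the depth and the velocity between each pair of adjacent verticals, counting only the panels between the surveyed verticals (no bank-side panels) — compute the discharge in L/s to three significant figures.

2020 L/s

Panel 1-2: Δb = 0.18 m, d̄ = (0.51+0.93)/2 = 0.72, v̄ = (0.38+0.46)/2 = 0.42 → q = 0.18×0.72×0.42 = 0.05443 m³/s
Panel 2-3: Δb = 1.18 m, d̄ = (0.93+1.69)/2 = 1.31, v̄ = (0.46+0.68)/2 = 0.57 → q = 1.18×1.31×0.57 = 0.8811 m³/s
Panel 3-4: Δb = 0.52 m, d̄ = (1.69+2.08)/2 = 1.885, v̄ = (0.68+0.62)/2 = 0.65 → q = 0.52×1.885×0.65 = 0.6371 m³/s
Panel 4-5: Δb = 0.39 m, d̄ = (2.08+1.15)/2 = 1.615, v̄ = (0.62+0.42)/2 = 0.52 → q = 0.39×1.615×0.52 = 0.3275 m³/s
Panel 5-6: Δb = 0.4 m, d̄ = (1.15+0.45)/2 = 0.8, v̄ = (0.42+0.35)/2 = 0.385 → q = 0.4×0.8×0.385 = 0.1232 m³/s
Q = Σ q = 2.023 m³/s
= 2.023 × 1000 = 2023 L/s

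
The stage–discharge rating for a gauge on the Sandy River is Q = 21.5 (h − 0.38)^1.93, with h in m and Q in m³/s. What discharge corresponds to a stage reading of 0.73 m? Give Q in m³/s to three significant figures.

Q = 21.5 × (0.73 − 0.38)^1.93 = 21.5 × 0.35^1.93 = 2.835 m³/s

2.83 m³/s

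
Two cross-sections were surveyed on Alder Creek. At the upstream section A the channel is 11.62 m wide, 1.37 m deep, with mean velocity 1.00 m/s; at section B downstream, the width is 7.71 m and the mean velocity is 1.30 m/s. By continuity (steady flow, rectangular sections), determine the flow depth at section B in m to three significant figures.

1.59 m

Q = A₁V₁ = (11.62×1.37) × 1.00 = 15.92 m³/s
d₂ = Q/(b₂ V₂) = 15.92/(7.71×1.30) = 1.588 m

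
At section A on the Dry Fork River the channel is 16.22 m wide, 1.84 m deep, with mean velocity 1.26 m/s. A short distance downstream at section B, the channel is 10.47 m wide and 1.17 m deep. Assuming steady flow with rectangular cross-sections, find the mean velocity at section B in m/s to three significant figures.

Q = A₁V₁ = (16.22×1.84) × 1.26 = 37.60 m³/s
A₂ = 10.47 × 1.17 = 12.25 m²
V₂ = Q/A₂ = 37.60/12.25 = 3.070 m/s

3.07 m/s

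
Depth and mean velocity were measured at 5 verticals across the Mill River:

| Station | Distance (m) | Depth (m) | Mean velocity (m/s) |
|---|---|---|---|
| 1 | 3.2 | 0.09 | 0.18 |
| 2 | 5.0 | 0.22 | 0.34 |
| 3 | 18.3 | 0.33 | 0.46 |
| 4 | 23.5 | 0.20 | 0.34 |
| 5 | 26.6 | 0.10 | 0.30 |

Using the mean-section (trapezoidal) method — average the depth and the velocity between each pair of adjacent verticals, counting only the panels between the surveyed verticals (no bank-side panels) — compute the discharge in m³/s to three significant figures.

2.24 m³/s

Panel 1-2: Δb = 1.8 m, d̄ = (0.09+0.22)/2 = 0.155, v̄ = (0.18+0.34)/2 = 0.26 → q = 1.8×0.155×0.26 = 0.07254 m³/s
Panel 2-3: Δb = 13.3 m, d̄ = (0.22+0.33)/2 = 0.275, v̄ = (0.34+0.46)/2 = 0.4 → q = 13.3×0.275×0.4 = 1.463 m³/s
Panel 3-4: Δb = 5.2 m, d̄ = (0.33+0.20)/2 = 0.265, v̄ = (0.46+0.34)/2 = 0.4 → q = 5.2×0.265×0.4 = 0.5512 m³/s
Panel 4-5: Δb = 3.1 m, d̄ = (0.20+0.10)/2 = 0.15, v̄ = (0.34+0.30)/2 = 0.32 → q = 3.1×0.15×0.32 = 0.1488 m³/s
Q = Σ q = 2.236 m³/s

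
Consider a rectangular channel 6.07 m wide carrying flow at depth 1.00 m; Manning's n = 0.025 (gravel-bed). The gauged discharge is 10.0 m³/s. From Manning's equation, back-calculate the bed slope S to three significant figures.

0.00248

A = b·y = 6.07 × 1.00 = 6.070 m²
P = b + 2y = 6.07 + 2×1.00 = 8.070 m
R = A/P = 6.070/8.070 = 0.7522 m
S = (Q·n / (1·A·R^(2/3)))² = (10.0×0.025 / (1×6.070×0.8271))² = 0.002480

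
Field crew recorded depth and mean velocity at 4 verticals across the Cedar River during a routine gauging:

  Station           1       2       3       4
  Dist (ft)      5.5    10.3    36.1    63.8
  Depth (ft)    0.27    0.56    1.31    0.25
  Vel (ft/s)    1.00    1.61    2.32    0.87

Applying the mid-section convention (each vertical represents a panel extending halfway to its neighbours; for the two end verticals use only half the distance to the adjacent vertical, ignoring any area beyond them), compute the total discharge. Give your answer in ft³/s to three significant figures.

98.8 ft³/s

w_1 = (10.3 − 5.5)/2 = 2.4 ft; q_1 = 1.00 × 0.27 × 2.4 = 0.6480 ft³/s
w_2 = (36.1 − 5.5)/2 = 15.3 ft; q_2 = 1.61 × 0.56 × 15.3 = 13.79 ft³/s
w_3 = (63.8 − 10.3)/2 = 26.75 ft; q_3 = 2.32 × 1.31 × 26.75 = 81.30 ft³/s
w_4 = (63.8 − 36.1)/2 = 13.85 ft; q_4 = 0.87 × 0.25 × 13.85 = 3.012 ft³/s
Q = Σ qᵢ = 98.75 ft³/s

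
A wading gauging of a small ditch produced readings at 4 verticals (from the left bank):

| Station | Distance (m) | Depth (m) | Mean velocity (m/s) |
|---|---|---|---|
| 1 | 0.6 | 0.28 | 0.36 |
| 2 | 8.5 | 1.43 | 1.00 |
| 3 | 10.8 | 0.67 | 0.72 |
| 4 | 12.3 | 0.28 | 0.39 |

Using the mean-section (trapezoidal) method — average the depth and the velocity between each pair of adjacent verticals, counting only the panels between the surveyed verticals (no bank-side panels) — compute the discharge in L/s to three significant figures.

7070 L/s

Panel 1-2: Δb = 7.9 m, d̄ = (0.28+1.43)/2 = 0.855, v̄ = (0.36+1.00)/2 = 0.68 → q = 7.9×0.855×0.68 = 4.593 m³/s
Panel 2-3: Δb = 2.3 m, d̄ = (1.43+0.67)/2 = 1.05, v̄ = (1.00+0.72)/2 = 0.86 → q = 2.3×1.05×0.86 = 2.077 m³/s
Panel 3-4: Δb = 1.5 m, d̄ = (0.67+0.28)/2 = 0.475, v̄ = (0.72+0.39)/2 = 0.555 → q = 1.5×0.475×0.555 = 0.3954 m³/s
Q = Σ q = 7.065 m³/s
= 7.065 × 1000 = 7065 L/s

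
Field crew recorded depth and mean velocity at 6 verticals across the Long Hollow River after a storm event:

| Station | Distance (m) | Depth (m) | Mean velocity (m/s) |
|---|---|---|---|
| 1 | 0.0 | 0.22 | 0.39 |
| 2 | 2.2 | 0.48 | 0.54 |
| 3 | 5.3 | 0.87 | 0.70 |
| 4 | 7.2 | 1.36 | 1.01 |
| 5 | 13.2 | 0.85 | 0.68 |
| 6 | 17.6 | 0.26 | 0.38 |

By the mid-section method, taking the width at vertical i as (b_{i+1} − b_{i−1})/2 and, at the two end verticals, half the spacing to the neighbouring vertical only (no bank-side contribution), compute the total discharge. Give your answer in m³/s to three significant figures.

w_1 = (2.2 − 0.0)/2 = 1.1 m; q_1 = 0.39 × 0.22 × 1.1 = 0.09438 m³/s
w_2 = (5.3 − 0.0)/2 = 2.65 m; q_2 = 0.54 × 0.48 × 2.65 = 0.6869 m³/s
w_3 = (7.2 − 2.2)/2 = 2.5 m; q_3 = 0.70 × 0.87 × 2.5 = 1.523 m³/s
w_4 = (13.2 − 5.3)/2 = 3.95 m; q_4 = 1.01 × 1.36 × 3.95 = 5.426 m³/s
w_5 = (17.6 − 7.2)/2 = 5.2 m; q_5 = 0.68 × 0.85 × 5.2 = 3.006 m³/s
w_6 = (17.6 − 13.2)/2 = 2.2 m; q_6 = 0.38 × 0.26 × 2.2 = 0.2174 m³/s
Q = Σ qᵢ = 10.95 m³/s

11.0 m³/s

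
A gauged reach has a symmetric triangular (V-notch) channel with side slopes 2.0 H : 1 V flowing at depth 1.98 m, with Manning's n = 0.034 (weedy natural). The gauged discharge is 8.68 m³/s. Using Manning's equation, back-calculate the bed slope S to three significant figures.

0.00167

A = z·y² = 2.0×1.98² = 7.841 m²
P = 2y√(1+z²) = 2×1.98×√(1+2.0²) = 8.855 m
R = A/P = 7.841/8.855 = 0.8855 m
S = (Q·n / (1·A·R^(2/3)))² = (8.68×0.034 / (1×7.841×0.9221))² = 0.001666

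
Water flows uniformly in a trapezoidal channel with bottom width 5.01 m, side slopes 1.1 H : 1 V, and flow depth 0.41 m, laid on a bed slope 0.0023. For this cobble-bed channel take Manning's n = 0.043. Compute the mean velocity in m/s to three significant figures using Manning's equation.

A = (b + z·y)·y = (5.01 + 1.1×0.41)×0.41 = 2.239 m²
P = b + 2y√(1+z²) = 5.01 + 2×0.41×√(1+1.1²) = 6.229 m
R = A/P = 2.239/6.229 = 0.3594 m
Q = (1/n)·A·R^(2/3)·S^(1/2) = (1/0.043) × 2.239 × 0.3594^(2/3) × 0.0023^(1/2) = 1.262 m³/s
V = Q/A = 1.262/2.239 = 0.5638 m/s

0.564 m/s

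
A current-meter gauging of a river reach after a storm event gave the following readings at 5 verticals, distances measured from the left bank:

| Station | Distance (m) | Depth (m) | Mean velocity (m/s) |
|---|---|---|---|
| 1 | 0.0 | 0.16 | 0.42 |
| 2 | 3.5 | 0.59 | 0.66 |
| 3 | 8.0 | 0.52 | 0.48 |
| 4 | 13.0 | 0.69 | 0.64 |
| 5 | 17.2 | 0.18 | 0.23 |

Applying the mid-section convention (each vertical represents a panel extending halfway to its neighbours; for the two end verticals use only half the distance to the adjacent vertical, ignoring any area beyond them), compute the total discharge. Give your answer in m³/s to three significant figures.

w_1 = (3.5 − 0.0)/2 = 1.75 m; q_1 = 0.42 × 0.16 × 1.75 = 0.1176 m³/s
w_2 = (8.0 − 0.0)/2 = 4 m; q_2 = 0.66 × 0.59 × 4 = 1.558 m³/s
w_3 = (13.0 − 3.5)/2 = 4.75 m; q_3 = 0.48 × 0.52 × 4.75 = 1.186 m³/s
w_4 = (17.2 − 8.0)/2 = 4.6 m; q_4 = 0.64 × 0.69 × 4.6 = 2.031 m³/s
w_5 = (17.2 − 13.0)/2 = 2.1 m; q_5 = 0.23 × 0.18 × 2.1 = 0.08694 m³/s
Q = Σ qᵢ = 4.979 m³/s

4.98 m³/s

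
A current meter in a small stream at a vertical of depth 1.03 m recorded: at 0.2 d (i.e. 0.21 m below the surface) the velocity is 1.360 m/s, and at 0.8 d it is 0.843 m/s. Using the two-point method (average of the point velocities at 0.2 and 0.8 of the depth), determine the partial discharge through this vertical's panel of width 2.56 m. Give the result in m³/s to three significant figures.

2.90 m³/s

v̄ = (1.360 + 0.843) / 2 = 1.102 m/s
q = v̄ × d × w = 1.102 × 1.03 × 2.56 = 2.904 m³/s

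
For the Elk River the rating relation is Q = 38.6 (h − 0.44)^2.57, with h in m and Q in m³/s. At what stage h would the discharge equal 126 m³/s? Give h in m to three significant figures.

2.02 m

h − h₀ = (Q/C)^(1/b) = (126/38.6)^(1/2.57) = 1.585 m
h = 0.44 + 1.585 = 2.025 m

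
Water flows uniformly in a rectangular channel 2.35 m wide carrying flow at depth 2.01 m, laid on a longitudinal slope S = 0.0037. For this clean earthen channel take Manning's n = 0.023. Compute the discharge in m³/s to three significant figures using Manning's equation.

A = b·y = 2.35 × 2.01 = 4.724 m²
P = b + 2y = 2.35 + 2×2.01 = 6.370 m
R = A/P = 4.724/6.370 = 0.7415 m
Q = (1/n)·A·R^(2/3)·S^(1/2) = (1/0.023) × 4.724 × 0.7415^(2/3) × 0.0037^(1/2) = 10.23 m³/s

10.2 m³/s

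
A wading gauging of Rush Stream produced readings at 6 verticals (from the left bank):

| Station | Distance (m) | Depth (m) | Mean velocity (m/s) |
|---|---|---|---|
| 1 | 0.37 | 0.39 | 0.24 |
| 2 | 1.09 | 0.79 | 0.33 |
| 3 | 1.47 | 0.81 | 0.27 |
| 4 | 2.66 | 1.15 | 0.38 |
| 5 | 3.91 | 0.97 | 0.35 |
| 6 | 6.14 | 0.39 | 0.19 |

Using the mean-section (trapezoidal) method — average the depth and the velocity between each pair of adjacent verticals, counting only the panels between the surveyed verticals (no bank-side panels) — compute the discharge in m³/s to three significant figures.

Panel 1-2: Δb = 0.72 m, d̄ = (0.39+0.79)/2 = 0.59, v̄ = (0.24+0.33)/2 = 0.285 → q = 0.72×0.59×0.285 = 0.1211 m³/s
Panel 2-3: Δb = 0.38 m, d̄ = (0.79+0.81)/2 = 0.8, v̄ = (0.33+0.27)/2 = 0.3 → q = 0.38×0.8×0.3 = 0.09120 m³/s
Panel 3-4: Δb = 1.19 m, d̄ = (0.81+1.15)/2 = 0.98, v̄ = (0.27+0.38)/2 = 0.325 → q = 1.19×0.98×0.325 = 0.3790 m³/s
Panel 4-5: Δb = 1.25 m, d̄ = (1.15+0.97)/2 = 1.06, v̄ = (0.38+0.35)/2 = 0.365 → q = 1.25×1.06×0.365 = 0.4836 m³/s
Panel 5-6: Δb = 2.23 m, d̄ = (0.97+0.39)/2 = 0.68, v̄ = (0.35+0.19)/2 = 0.27 → q = 2.23×0.68×0.27 = 0.4094 m³/s
Q = Σ q = 1.484 m³/s

1.48 m³/s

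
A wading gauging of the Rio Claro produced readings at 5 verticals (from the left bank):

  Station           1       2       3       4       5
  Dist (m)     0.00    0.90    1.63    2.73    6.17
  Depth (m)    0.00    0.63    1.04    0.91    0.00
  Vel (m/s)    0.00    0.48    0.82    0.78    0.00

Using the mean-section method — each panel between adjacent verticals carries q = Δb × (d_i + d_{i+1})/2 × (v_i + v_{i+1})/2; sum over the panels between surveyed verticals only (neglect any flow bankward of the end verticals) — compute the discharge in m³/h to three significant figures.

6960 m³/h

Panel 1-2: Δb = 0.9 m, d̄ = (0.00+0.63)/2 = 0.315, v̄ = (0.00+0.48)/2 = 0.24 → q = 0.9×0.315×0.24 = 0.06804 m³/s
Panel 2-3: Δb = 0.73 m, d̄ = (0.63+1.04)/2 = 0.835, v̄ = (0.48+0.82)/2 = 0.65 → q = 0.73×0.835×0.65 = 0.3962 m³/s
Panel 3-4: Δb = 1.1 m, d̄ = (1.04+0.91)/2 = 0.975, v̄ = (0.82+0.78)/2 = 0.8 → q = 1.1×0.975×0.8 = 0.8580 m³/s
Panel 4-5: Δb = 3.44 m, d̄ = (0.91+0.00)/2 = 0.455, v̄ = (0.78+0.00)/2 = 0.39 → q = 3.44×0.455×0.39 = 0.6104 m³/s
Q = Σ q = 1.933 m³/s
= 1.933 × 3600 = 6958 m³/h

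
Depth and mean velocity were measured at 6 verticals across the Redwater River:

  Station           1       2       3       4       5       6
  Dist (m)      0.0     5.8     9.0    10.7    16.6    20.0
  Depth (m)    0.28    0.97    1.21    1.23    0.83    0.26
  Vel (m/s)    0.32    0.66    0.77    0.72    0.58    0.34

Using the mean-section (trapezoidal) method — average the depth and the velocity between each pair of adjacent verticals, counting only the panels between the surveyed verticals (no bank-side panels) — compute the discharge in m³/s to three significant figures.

Panel 1-2: Δb = 5.8 m, d̄ = (0.28+0.97)/2 = 0.625, v̄ = (0.32+0.66)/2 = 0.49 → q = 5.8×0.625×0.49 = 1.776 m³/s
Panel 2-3: Δb = 3.2 m, d̄ = (0.97+1.21)/2 = 1.09, v̄ = (0.66+0.77)/2 = 0.715 → q = 3.2×1.09×0.715 = 2.494 m³/s
Panel 3-4: Δb = 1.7 m, d̄ = (1.21+1.23)/2 = 1.22, v̄ = (0.77+0.72)/2 = 0.745 → q = 1.7×1.22×0.745 = 1.545 m³/s
Panel 4-5: Δb = 5.9 m, d̄ = (1.23+0.83)/2 = 1.03, v̄ = (0.72+0.58)/2 = 0.65 → q = 5.9×1.03×0.65 = 3.950 m³/s
Panel 5-6: Δb = 3.4 m, d̄ = (0.83+0.26)/2 = 0.545, v̄ = (0.58+0.34)/2 = 0.46 → q = 3.4×0.545×0.46 = 0.8524 m³/s
Q = Σ q = 10.62 m³/s

10.6 m³/s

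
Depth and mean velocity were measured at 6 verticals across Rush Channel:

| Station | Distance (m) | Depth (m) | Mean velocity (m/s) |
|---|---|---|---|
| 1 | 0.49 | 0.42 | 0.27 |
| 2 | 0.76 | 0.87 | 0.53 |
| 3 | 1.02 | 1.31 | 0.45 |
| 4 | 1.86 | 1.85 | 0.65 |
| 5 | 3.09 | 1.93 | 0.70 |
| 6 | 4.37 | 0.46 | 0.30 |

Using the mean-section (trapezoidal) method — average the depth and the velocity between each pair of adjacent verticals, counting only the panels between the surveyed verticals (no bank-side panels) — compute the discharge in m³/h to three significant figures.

Panel 1-2: Δb = 0.27 m, d̄ = (0.42+0.87)/2 = 0.645, v̄ = (0.27+0.53)/2 = 0.4 → q = 0.27×0.645×0.4 = 0.06966 m³/s
Panel 2-3: Δb = 0.26 m, d̄ = (0.87+1.31)/2 = 1.09, v̄ = (0.53+0.45)/2 = 0.49 → q = 0.26×1.09×0.49 = 0.1389 m³/s
Panel 3-4: Δb = 0.84 m, d̄ = (1.31+1.85)/2 = 1.58, v̄ = (0.45+0.65)/2 = 0.55 → q = 0.84×1.58×0.55 = 0.7300 m³/s
Panel 4-5: Δb = 1.23 m, d̄ = (1.85+1.93)/2 = 1.89, v̄ = (0.65+0.70)/2 = 0.675 → q = 1.23×1.89×0.675 = 1.569 m³/s
Panel 5-6: Δb = 1.28 m, d̄ = (1.93+0.46)/2 = 1.195, v̄ = (0.70+0.30)/2 = 0.5 → q = 1.28×1.195×0.5 = 0.7648 m³/s
Q = Σ q = 3.272 m³/s
= 3.272 × 3600 = 11780 m³/h

11800 m³/h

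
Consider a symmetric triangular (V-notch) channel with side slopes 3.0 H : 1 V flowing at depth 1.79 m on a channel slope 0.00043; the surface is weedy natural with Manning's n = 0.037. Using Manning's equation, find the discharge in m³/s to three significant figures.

A = z·y² = 3.0×1.79² = 9.612 m²
P = 2y√(1+z²) = 2×1.79×√(1+3.0²) = 11.32 m
R = A/P = 9.612/11.32 = 0.8491 m
Q = (1/n)·A·R^(2/3)·S^(1/2) = (1/0.037) × 9.612 × 0.8491^(2/3) × 0.00043^(1/2) = 4.830 m³/s

4.83 m³/s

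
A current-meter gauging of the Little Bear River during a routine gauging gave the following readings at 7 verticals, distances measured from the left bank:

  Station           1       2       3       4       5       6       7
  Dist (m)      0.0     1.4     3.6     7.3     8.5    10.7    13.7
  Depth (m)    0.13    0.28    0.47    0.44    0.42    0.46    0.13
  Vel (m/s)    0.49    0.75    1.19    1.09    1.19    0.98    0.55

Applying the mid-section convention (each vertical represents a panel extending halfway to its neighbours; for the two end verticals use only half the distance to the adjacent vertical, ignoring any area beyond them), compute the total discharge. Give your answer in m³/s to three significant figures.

5.38 m³/s

w_1 = (1.4 − 0.0)/2 = 0.7 m; q_1 = 0.49 × 0.13 × 0.7 = 0.04459 m³/s
w_2 = (3.6 − 0.0)/2 = 1.8 m; q_2 = 0.75 × 0.28 × 1.8 = 0.3780 m³/s
w_3 = (7.3 − 1.4)/2 = 2.95 m; q_3 = 1.19 × 0.47 × 2.95 = 1.650 m³/s
w_4 = (8.5 − 3.6)/2 = 2.45 m; q_4 = 1.09 × 0.44 × 2.45 = 1.175 m³/s
w_5 = (10.7 − 7.3)/2 = 1.7 m; q_5 = 1.19 × 0.42 × 1.7 = 0.8497 m³/s
w_6 = (13.7 − 8.5)/2 = 2.6 m; q_6 = 0.98 × 0.46 × 2.6 = 1.172 m³/s
w_7 = (13.7 − 10.7)/2 = 1.5 m; q_7 = 0.55 × 0.13 × 1.5 = 0.1073 m³/s
Q = Σ qᵢ = 5.377 m³/s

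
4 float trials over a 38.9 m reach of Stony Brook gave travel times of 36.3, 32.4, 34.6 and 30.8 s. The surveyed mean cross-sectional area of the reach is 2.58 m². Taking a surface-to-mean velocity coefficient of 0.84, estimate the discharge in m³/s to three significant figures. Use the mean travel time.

2.51 m³/s

t̄ = (36.3 + 32.4 + 34.6 + 30.8) / 4 = 33.525 s
v_surface = L / t̄ = 38.9 / 33.525 = 1.160 m/s
v_mean = 0.84 × 1.160 = 0.9747 m/s
Q = A × v_mean = 2.58 × 0.9747 = 2.515 m³/s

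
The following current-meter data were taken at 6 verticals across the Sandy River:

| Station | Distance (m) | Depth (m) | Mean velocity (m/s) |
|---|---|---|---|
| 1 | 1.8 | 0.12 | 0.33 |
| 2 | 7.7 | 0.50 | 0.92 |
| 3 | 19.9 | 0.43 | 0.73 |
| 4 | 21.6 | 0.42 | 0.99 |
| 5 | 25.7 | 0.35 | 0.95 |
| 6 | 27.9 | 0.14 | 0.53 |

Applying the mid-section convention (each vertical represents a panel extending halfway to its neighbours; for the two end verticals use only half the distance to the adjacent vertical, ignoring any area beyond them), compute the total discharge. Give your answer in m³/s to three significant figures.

8.80 m³/s

w_1 = (7.7 − 1.8)/2 = 2.95 m; q_1 = 0.33 × 0.12 × 2.95 = 0.1168 m³/s
w_2 = (19.9 − 1.8)/2 = 9.05 m; q_2 = 0.92 × 0.50 × 9.05 = 4.163 m³/s
w_3 = (21.6 − 7.7)/2 = 6.95 m; q_3 = 0.73 × 0.43 × 6.95 = 2.182 m³/s
w_4 = (25.7 − 19.9)/2 = 2.9 m; q_4 = 0.99 × 0.42 × 2.9 = 1.206 m³/s
w_5 = (27.9 − 21.6)/2 = 3.15 m; q_5 = 0.95 × 0.35 × 3.15 = 1.047 m³/s
w_6 = (27.9 − 25.7)/2 = 1.1 m; q_6 = 0.53 × 0.14 × 1.1 = 0.08162 m³/s
Q = Σ qᵢ = 8.796 m³/s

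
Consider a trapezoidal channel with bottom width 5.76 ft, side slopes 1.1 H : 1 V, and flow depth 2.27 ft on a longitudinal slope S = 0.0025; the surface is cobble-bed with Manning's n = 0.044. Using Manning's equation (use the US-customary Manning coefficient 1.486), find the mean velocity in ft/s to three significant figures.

A = (b + z·y)·y = (5.76 + 1.1×2.27)×2.27 = 18.74 ft²
P = b + 2y√(1+z²) = 5.76 + 2×2.27×√(1+1.1²) = 12.51 ft
R = A/P = 18.74/12.51 = 1.498 ft
Q = (1.486/n)·A·R^(2/3)·S^(1/2) = (1.486/0.044) × 18.74 × 1.498^(2/3) × 0.0025^(1/2) = 41.44 ft³/s
V = Q/A = 41.44/18.74 = 2.211 ft/s

2.21 ft/s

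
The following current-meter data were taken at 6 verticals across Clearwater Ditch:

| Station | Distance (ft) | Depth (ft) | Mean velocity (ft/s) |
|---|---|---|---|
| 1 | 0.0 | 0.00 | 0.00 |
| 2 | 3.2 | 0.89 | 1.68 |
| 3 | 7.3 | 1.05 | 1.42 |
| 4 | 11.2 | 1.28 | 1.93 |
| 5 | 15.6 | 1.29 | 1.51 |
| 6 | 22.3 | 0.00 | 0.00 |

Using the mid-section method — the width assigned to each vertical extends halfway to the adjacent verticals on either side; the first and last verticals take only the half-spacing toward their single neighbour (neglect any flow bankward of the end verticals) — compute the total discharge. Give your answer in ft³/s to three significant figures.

w_2 = (7.3 − 0.0)/2 = 3.65 ft; q_2 = 1.68 × 0.89 × 3.65 = 5.457 ft³/s
w_3 = (11.2 − 3.2)/2 = 4 ft; q_3 = 1.42 × 1.05 × 4 = 5.964 ft³/s
w_4 = (15.6 − 7.3)/2 = 4.15 ft; q_4 = 1.93 × 1.28 × 4.15 = 10.25 ft³/s
w_5 = (22.3 − 11.2)/2 = 5.55 ft; q_5 = 1.51 × 1.29 × 5.55 = 10.81 ft³/s
Stations 1, 6 contribute zero (depth or velocity is 0).
Q = Σ qᵢ = 32.48 ft³/s

32.5 ft³/s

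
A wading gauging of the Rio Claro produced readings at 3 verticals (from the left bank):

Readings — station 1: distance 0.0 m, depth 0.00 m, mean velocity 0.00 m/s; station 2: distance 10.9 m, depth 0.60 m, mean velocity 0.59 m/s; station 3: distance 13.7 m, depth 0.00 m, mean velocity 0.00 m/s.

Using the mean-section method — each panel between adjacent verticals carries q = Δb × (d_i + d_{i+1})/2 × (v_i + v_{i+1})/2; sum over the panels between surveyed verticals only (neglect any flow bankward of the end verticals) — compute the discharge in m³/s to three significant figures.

1.21 m³/s

Panel 1-2: Δb = 10.9 m, d̄ = (0.00+0.60)/2 = 0.3, v̄ = (0.00+0.59)/2 = 0.295 → q = 10.9×0.3×0.295 = 0.9647 m³/s
Panel 2-3: Δb = 2.8 m, d̄ = (0.60+0.00)/2 = 0.3, v̄ = (0.59+0.00)/2 = 0.295 → q = 2.8×0.3×0.295 = 0.2478 m³/s
Q = Σ q = 1.212 m³/s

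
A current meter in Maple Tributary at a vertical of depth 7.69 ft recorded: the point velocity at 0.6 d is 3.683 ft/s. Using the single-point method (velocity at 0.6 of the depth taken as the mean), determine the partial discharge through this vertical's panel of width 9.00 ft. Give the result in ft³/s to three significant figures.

255 ft³/s

v̄ = v₀.₆ = 3.683 ft/s
q = v̄ × d × w = 3.683 × 7.69 × 9.00 = 254.9 ft³/s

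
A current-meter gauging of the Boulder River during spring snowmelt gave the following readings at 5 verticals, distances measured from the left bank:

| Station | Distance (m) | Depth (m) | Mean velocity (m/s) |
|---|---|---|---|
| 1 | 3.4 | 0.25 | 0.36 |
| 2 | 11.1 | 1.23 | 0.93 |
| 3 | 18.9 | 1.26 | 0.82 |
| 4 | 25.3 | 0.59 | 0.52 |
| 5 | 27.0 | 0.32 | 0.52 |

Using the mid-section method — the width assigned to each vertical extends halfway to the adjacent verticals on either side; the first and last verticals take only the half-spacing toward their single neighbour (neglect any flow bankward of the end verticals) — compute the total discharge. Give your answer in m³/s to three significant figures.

w_1 = (11.1 − 3.4)/2 = 3.85 m; q_1 = 0.36 × 0.25 × 3.85 = 0.3465 m³/s
w_2 = (18.9 − 3.4)/2 = 7.75 m; q_2 = 0.93 × 1.23 × 7.75 = 8.865 m³/s
w_3 = (25.3 − 11.1)/2 = 7.1 m; q_3 = 0.82 × 1.26 × 7.1 = 7.336 m³/s
w_4 = (27.0 − 18.9)/2 = 4.05 m; q_4 = 0.52 × 0.59 × 4.05 = 1.243 m³/s
w_5 = (27.0 − 25.3)/2 = 0.85 m; q_5 = 0.52 × 0.32 × 0.85 = 0.1414 m³/s
Q = Σ qᵢ = 17.93 m³/s

17.9 m³/s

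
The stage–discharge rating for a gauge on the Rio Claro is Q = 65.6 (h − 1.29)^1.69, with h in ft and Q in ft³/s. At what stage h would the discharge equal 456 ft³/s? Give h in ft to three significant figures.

4.44 ft

h − h₀ = (Q/C)^(1/b) = (456/65.6)^(1/1.69) = 3.150 ft
h = 1.29 + 3.150 = 4.440 ft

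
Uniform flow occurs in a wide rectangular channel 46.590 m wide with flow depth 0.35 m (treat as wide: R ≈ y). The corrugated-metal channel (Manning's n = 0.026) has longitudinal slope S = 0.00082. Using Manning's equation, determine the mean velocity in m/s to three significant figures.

0.547 m/s

A = b·y = 46.590 × 0.35 = 16.31 m²
Wide channel: R ≈ y = 0.35 m
Q = (1/n)·A·R^(2/3)·S^(1/2) = (1/0.026) × 16.31 × 0.3500^(2/3) × 0.00082^(1/2) = 8.919 m³/s
V = Q/A = 8.919/16.31 = 0.5470 m/s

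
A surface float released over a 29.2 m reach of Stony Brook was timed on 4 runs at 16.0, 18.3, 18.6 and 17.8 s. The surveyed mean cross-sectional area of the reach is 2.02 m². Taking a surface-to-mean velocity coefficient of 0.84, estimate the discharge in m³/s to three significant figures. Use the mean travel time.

2.80 m³/s

t̄ = (16.0 + 18.3 + 18.6 + 17.8) / 4 = 17.675 s
v_surface = L / t̄ = 29.2 / 17.675 = 1.652 m/s
v_mean = 0.84 × 1.652 = 1.388 m/s
Q = A × v_mean = 2.02 × 1.388 = 2.803 m³/s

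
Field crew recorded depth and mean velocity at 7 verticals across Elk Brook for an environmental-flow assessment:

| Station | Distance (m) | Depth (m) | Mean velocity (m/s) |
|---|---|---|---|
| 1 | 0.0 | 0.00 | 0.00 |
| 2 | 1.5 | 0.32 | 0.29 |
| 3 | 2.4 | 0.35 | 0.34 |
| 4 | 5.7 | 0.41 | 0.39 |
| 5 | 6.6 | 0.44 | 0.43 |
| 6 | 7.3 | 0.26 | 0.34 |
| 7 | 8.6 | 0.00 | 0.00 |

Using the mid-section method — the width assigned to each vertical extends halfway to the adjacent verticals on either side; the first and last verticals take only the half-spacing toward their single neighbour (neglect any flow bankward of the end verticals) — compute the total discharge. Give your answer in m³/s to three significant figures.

0.937 m³/s

w_2 = (2.4 − 0.0)/2 = 1.2 m; q_2 = 0.29 × 0.32 × 1.2 = 0.1114 m³/s
w_3 = (5.7 − 1.5)/2 = 2.1 m; q_3 = 0.34 × 0.35 × 2.1 = 0.2499 m³/s
w_4 = (6.6 − 2.4)/2 = 2.1 m; q_4 = 0.39 × 0.41 × 2.1 = 0.3358 m³/s
w_5 = (7.3 − 5.7)/2 = 0.8 m; q_5 = 0.43 × 0.44 × 0.8 = 0.1514 m³/s
w_6 = (8.6 − 6.6)/2 = 1 m; q_6 = 0.34 × 0.26 × 1 = 0.08840 m³/s
Stations 1, 7 contribute zero (depth or velocity is 0).
Q = Σ qᵢ = 0.9368 m³/s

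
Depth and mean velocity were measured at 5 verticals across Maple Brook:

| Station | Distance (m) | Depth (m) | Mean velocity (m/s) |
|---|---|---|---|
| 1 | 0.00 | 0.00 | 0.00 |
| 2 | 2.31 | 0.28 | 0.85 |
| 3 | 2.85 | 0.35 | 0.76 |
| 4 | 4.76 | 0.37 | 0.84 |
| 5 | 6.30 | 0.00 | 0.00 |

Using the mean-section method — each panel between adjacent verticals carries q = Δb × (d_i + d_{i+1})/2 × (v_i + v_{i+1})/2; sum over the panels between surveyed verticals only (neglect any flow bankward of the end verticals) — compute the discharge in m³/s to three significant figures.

Panel 1-2: Δb = 2.31 m, d̄ = (0.00+0.28)/2 = 0.14, v̄ = (0.00+0.85)/2 = 0.425 → q = 2.31×0.14×0.425 = 0.1374 m³/s
Panel 2-3: Δb = 0.54 m, d̄ = (0.28+0.35)/2 = 0.315, v̄ = (0.85+0.76)/2 = 0.805 → q = 0.54×0.315×0.805 = 0.1369 m³/s
Panel 3-4: Δb = 1.91 m, d̄ = (0.35+0.37)/2 = 0.36, v̄ = (0.76+0.84)/2 = 0.8 → q = 1.91×0.36×0.8 = 0.5501 m³/s
Panel 4-5: Δb = 1.54 m, d̄ = (0.37+0.00)/2 = 0.185, v̄ = (0.84+0.00)/2 = 0.42 → q = 1.54×0.185×0.42 = 0.1197 m³/s
Q = Σ q = 0.9441 m³/s

0.944 m³/s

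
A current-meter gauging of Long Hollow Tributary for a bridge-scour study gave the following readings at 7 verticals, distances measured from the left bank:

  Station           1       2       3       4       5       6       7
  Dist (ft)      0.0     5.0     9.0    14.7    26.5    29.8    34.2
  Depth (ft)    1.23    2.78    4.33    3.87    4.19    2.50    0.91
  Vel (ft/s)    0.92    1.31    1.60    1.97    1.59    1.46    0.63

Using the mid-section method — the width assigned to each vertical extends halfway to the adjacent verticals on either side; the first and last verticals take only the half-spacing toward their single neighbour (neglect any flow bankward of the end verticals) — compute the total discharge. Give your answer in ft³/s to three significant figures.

185 ft³/s

w_1 = (5.0 − 0.0)/2 = 2.5 ft; q_1 = 0.92 × 1.23 × 2.5 = 2.829 ft³/s
w_2 = (9.0 − 0.0)/2 = 4.5 ft; q_2 = 1.31 × 2.78 × 4.5 = 16.39 ft³/s
w_3 = (14.7 − 5.0)/2 = 4.85 ft; q_3 = 1.60 × 4.33 × 4.85 = 33.60 ft³/s
w_4 = (26.5 − 9.0)/2 = 8.75 ft; q_4 = 1.97 × 3.87 × 8.75 = 66.71 ft³/s
w_5 = (29.8 − 14.7)/2 = 7.55 ft; q_5 = 1.59 × 4.19 × 7.55 = 50.30 ft³/s
w_6 = (34.2 − 26.5)/2 = 3.85 ft; q_6 = 1.46 × 2.50 × 3.85 = 14.05 ft³/s
w_7 = (34.2 − 29.8)/2 = 2.2 ft; q_7 = 0.63 × 0.91 × 2.2 = 1.261 ft³/s
Q = Σ qᵢ = 185.1 ft³/s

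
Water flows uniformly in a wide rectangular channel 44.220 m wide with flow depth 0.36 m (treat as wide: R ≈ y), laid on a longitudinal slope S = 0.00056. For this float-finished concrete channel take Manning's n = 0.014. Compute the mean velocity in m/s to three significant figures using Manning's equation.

0.855 m/s

A = b·y = 44.220 × 0.36 = 15.92 m²
Wide channel: R ≈ y = 0.36 m
Q = (1/n)·A·R^(2/3)·S^(1/2) = (1/0.014) × 15.92 × 0.3600^(2/3) × 0.00056^(1/2) = 13.62 m³/s
V = Q/A = 13.62/15.92 = 0.8554 m/s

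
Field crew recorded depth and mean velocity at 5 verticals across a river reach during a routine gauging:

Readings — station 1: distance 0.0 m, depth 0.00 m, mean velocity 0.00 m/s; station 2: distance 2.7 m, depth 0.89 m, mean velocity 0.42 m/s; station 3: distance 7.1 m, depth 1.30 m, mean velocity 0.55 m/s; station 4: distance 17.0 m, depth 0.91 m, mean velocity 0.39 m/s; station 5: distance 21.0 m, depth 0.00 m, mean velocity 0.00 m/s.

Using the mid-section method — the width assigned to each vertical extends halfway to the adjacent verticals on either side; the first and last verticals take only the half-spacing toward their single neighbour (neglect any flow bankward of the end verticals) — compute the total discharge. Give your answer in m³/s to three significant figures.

8.91 m³/s

w_2 = (7.1 − 0.0)/2 = 3.55 m; q_2 = 0.42 × 0.89 × 3.55 = 1.327 m³/s
w_3 = (17.0 − 2.7)/2 = 7.15 m; q_3 = 0.55 × 1.30 × 7.15 = 5.112 m³/s
w_4 = (21.0 − 7.1)/2 = 6.95 m; q_4 = 0.39 × 0.91 × 6.95 = 2.467 m³/s
Stations 1, 5 contribute zero (depth or velocity is 0).
Q = Σ qᵢ = 8.906 m³/s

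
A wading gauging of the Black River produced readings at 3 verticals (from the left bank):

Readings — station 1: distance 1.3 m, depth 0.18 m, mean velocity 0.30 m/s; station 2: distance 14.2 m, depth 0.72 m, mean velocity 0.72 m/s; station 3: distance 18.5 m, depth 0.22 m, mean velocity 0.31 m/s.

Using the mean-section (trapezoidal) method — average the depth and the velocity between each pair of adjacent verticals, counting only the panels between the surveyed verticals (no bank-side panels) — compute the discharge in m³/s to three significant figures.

4.00 m³/s

Panel 1-2: Δb = 12.9 m, d̄ = (0.18+0.72)/2 = 0.45, v̄ = (0.30+0.72)/2 = 0.51 → q = 12.9×0.45×0.51 = 2.961 m³/s
Panel 2-3: Δb = 4.3 m, d̄ = (0.72+0.22)/2 = 0.47, v̄ = (0.72+0.31)/2 = 0.515 → q = 4.3×0.47×0.515 = 1.041 m³/s
Q = Σ q = 4.001 m³/s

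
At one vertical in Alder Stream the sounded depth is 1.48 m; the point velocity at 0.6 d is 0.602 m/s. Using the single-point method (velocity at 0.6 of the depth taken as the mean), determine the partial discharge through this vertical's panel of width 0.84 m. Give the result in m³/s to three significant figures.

0.748 m³/s

v̄ = v₀.₆ = 0.602 m/s
q = v̄ × d × w = 0.6020 × 1.48 × 0.84 = 0.7484 m³/s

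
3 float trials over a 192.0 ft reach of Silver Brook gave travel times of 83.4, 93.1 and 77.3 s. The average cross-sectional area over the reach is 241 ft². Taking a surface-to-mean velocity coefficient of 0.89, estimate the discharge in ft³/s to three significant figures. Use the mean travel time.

487 ft³/s

t̄ = (83.4 + 93.1 + 77.3) / 3 = 84.6 s
v_surface = L / t̄ = 192.0 / 84.6 = 2.270 ft/s
v_mean = 0.89 × 2.270 = 2.020 ft/s
Q = A × v_mean = 241 × 2.020 = 486.8 ft³/s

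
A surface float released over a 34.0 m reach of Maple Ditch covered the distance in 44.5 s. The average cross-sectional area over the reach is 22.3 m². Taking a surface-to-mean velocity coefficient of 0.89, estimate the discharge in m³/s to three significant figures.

v_surface = L / t̄ = 34.0 / 44.5 = 0.7640 m/s
v_mean = 0.89 × 0.7640 = 0.6800 m/s
Q = A × v_mean = 22.3 × 0.6800 = 15.16 m³/s

15.2 m³/s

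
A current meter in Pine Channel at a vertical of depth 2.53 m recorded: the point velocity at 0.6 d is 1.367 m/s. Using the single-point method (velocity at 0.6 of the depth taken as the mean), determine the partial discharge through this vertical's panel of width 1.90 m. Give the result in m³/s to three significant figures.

6.57 m³/s

v̄ = v₀.₆ = 1.367 m/s
q = v̄ × d × w = 1.367 × 2.53 × 1.90 = 6.571 m³/s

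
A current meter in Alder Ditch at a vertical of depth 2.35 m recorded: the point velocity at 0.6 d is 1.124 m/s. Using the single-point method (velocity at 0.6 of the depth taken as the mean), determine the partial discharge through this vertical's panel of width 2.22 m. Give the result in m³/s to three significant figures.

v̄ = v₀.₆ = 1.124 m/s
q = v̄ × d × w = 1.124 × 2.35 × 2.22 = 5.864 m³/s

5.86 m³/s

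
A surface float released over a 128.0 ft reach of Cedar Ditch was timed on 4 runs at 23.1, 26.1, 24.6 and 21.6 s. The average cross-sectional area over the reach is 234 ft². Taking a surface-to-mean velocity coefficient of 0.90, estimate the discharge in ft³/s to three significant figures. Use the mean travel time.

t̄ = (23.1 + 26.1 + 24.6 + 21.6) / 4 = 23.85 s
v_surface = L / t̄ = 128.0 / 23.85 = 5.367 ft/s
v_mean = 0.90 × 5.367 = 4.830 ft/s
Q = A × v_mean = 234 × 4.830 = 1130 ft³/s

1130 ft³/s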